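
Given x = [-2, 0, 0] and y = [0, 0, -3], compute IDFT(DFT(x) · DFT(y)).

(x ⊛ y)[n] = Σ(m=0 to 2) x[m] · y[(n-m) mod 3]

Computing each output sample:
(x ⊛ y)[0] = 0
(x ⊛ y)[1] = 0
(x ⊛ y)[2] = 6

x ⊛ y = [0, 0, 6]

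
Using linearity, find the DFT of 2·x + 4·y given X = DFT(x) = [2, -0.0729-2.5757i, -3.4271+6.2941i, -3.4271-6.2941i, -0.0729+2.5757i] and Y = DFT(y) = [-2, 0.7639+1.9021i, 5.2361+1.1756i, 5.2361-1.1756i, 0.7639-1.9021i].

By linearity: DFT(2x + 4y) = 2·DFT(x) + 4·DFT(y)
= 2·[2, -0.0729-2.5757i, -3.4271+6.2941i, -3.4271-6.2941i, -0.0729+2.5757i] + 4·[-2, 0.7639+1.9021i, 5.2361+1.1756i, 5.2361-1.1756i, 0.7639-1.9021i]

Computing element-wise:
Z[0] = 2·(2) + 4·(-2) = -4
Z[1] = 2·(-0.0729-2.5757i) + 4·(0.7639+1.9021i) = 2.9098+2.4570i
Z[2] = 2·(-3.4271+6.2941i) + 4·(5.2361+1.1756i) = 14.0902+17.2906i
Z[3] = 2·(-3.4271-6.2941i) + 4·(5.2361-1.1756i) = 14.0902-17.2906i
Z[4] = 2·(-0.0729+2.5757i) + 4·(0.7639-1.9021i) = 2.9098-2.4570i

DFT(2x + 4y) = 2·X + 4·Y = [-4, 2.9098+2.4570i, 14.0902+17.2906i, 14.0902-17.2906i, 2.9098-2.4570i]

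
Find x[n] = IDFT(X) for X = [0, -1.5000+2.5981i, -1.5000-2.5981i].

x[n] = (1/3) Σ(k=0 to 2) X[k] · e^(2πikn/3)

Computing each x[n]:
x[0] = -1
x[1] = -1
x[2] = 2

x = [-1, -1, 2]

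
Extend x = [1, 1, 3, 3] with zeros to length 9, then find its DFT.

Original 4-point DFT: [8, -2+2i, 0, -2-2i]
Zero-padded 9-point DFT provides frequency interpolation.

DFT_9([x, 0, ...]) = [8, 0.7870-6.1953i, -3.1454+0.5872i, 2.0000+1.7321i, 0.8584-1.0117i, 0.8584+1.0117i, 2.0000-1.7321i, -3.1454-0.5872i, 0.7870+6.1953i]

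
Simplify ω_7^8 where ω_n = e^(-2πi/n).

Since ω_7^7 = 1, powers reduce modulo 7.
8 mod 7 = 1
So ω_7^8 = ω_7^1 = e^(-2πi·1/7)

ω_7^8 = ω_7^1 = 0.6235-0.7818i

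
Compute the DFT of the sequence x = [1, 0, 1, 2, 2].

X[k] = Σ(n=0 to 4) x[n] · ω_5^(nk)
where ω_5 = e^(-2πi/5)

Computing each X[k]:
X[0] = 6
X[1] = -0.8090+2.4899i
X[2] = 0.3090+0.2245i
X[3] = 0.3090-0.2245i
X[4] = -0.8090-2.4899i

X = [6, -0.8090+2.4899i, 0.3090+0.2245i, 0.3090-0.2245i, -0.8090-2.4899i]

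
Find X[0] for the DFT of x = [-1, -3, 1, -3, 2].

X[0] = Σ(n=0 to 4) x[n] · ω_5^0 = Σ x[n]
= (-1) + (-3) + (1) + (-3) + (2)

X[0] = -4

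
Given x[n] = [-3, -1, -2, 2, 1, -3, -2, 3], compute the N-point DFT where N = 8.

X[k] = Σ(n=0 to 7) x[n] · ω_8^(nk)
where ω_8 = e^(-2πi/8)

Computing each X[k]:
X[0] = -5
X[1] = -1.8787-0.7071i
X[2] = 2+9i
X[3] = -6.1213-0.7071i
X[4] = -7
X[5] = -6.1213+0.7071i
X[6] = 2-9i
X[7] = -1.8787+0.7071i

X = [-5, -1.8787-0.7071i, 2+9i, -6.1213-0.7071i, -7, -6.1213+0.7071i, 2-9i, -1.8787+0.7071i]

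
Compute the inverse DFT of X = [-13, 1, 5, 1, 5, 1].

x[n] = (1/6) Σ(k=0 to 5) X[k] · e^(2πikn/6)

Computing each x[n]:
x[0] = 0
x[1] = -3
x[2] = -3
x[3] = -1
x[4] = -3
x[5] = -3

x = [0, -3, -3, -1, -3, -3]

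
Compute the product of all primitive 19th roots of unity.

The primitive 19th roots of unity are ω_19^k for k coprime to 19: k ∈ {1, 2, 3, 4, 5, 6, 7, 8, 9, 10, 11, 12, 13, 14, 15, 16, 17, 18}
Their product equals the constant term of the cyclotomic polynomial Φ_19(x) up to sign.
For n ≥ 3, the product of all primitive nth roots of unity is 1. (For n=1 it is 1; for n=2 it is -1.)

1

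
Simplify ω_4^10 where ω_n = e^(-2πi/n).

Since ω_4^4 = 1, powers reduce modulo 4.
10 mod 4 = 2
So ω_4^10 = ω_4^2 = e^(-2πi·2/4)

ω_4^10 = ω_4^2 = -1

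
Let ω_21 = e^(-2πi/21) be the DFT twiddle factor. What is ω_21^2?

ω_21^2 = e^(-2πi·2/21)
= cos(-2π·2/21) + i·sin(-2π·2/21)
= cos(-4π/21) + i·sin(-4π/21)

ω_21^2 = cos(-4π/21) + i·sin(-4π/21) = 0.8262-0.5633i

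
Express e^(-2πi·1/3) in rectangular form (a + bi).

ω_3^1 = e^(-2πi·1/3)
= cos(-2π·1/3) + i·sin(-2π·1/3)
= cos(-2π/3) + i·sin(-2π/3)

ω_3^1 = cos(-2π/3) + i·sin(-2π/3) = -0.5000-0.8660i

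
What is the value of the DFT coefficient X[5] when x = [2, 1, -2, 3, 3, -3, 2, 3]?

X[5] = Σ(n=0 to 7) x[n] · ω_8^(5n) where ω_8 = e^(-2πi/8)
= (2)·ω_8^0 + (1)·ω_8^5 + (-2)·ω_8^10 + (3)·ω_8^15 + (3)·ω_8^20 + (-3)·ω_8^25 + (2)·ω_8^30 + (3)·ω_8^35

X[5] = -3.8284+6.8284i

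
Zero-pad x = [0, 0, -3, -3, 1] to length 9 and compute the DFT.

Original 5-point DFT: [-5, 5.1631+0.9511i, -2.6631+0.5878i, -2.6631-0.5878i, 5.1631-0.9511i]
Zero-padded 9-point DFT provides frequency interpolation.

DFT_9([x, 0, ...]) = [-5, 0.0394+5.2105i, 5.0851-0.9292i, -2.0000-3.4641i, -0.6245+1.6545i, -0.6245-1.6545i, -2.0000+3.4641i, 5.0851+0.9292i, 0.0394-5.2105i]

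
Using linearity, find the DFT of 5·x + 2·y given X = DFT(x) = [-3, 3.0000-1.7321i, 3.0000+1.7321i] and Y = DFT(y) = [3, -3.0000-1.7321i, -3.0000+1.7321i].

By linearity: DFT(5x + 2y) = 5·DFT(x) + 2·DFT(y)
= 5·[-3, 3.0000-1.7321i, 3.0000+1.7321i] + 2·[3, -3.0000-1.7321i, -3.0000+1.7321i]

Computing element-wise:
Z[0] = 5·(-3) + 2·(3) = -9
Z[1] = 5·(3.0000-1.7321i) + 2·(-3.0000-1.7321i) = 9.0000-12.1247i
Z[2] = 5·(3.0000+1.7321i) + 2·(-3.0000+1.7321i) = 9.0000+12.1247i

DFT(5x + 2y) = 5·X + 2·Y = [-9, 9.0000-12.1247i, 9.0000+12.1247i]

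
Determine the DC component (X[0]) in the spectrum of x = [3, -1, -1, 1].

X[0] = Σ(n=0 to 3) x[n] · ω_4^0 = Σ x[n]
= (3) + (-1) + (-1) + (1)

X[0] = 2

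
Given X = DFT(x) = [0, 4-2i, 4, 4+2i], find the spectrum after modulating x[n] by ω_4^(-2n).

Modulation property: DFT(ω_4^(-2n)·x[n]) = X[(k-2) mod 4], so circularly shift X by 2 positions.

X[k-2] = [4, 4+2i, 0, 4-2i]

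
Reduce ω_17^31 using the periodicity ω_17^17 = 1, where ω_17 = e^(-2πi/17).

Since ω_17^17 = 1, powers reduce modulo 17.
31 mod 17 = 14
So ω_17^31 = ω_17^14 = e^(-2πi·14/17)

ω_17^31 = ω_17^14 = 0.4457+0.8952i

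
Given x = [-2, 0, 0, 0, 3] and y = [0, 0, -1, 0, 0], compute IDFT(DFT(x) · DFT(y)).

(x ⊛ y)[n] = Σ(m=0 to 4) x[m] · y[(n-m) mod 5]

Computing each output sample:
(x ⊛ y)[0] = 0
(x ⊛ y)[1] = -3
(x ⊛ y)[2] = 2
(x ⊛ y)[3] = 0
(x ⊛ y)[4] = 0

x ⊛ y = [0, -3, 2, 0, 0]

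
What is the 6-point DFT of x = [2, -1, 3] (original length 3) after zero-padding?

Original 3-point DFT: [4, 1.0000+3.4641i, 1.0000-3.4641i]
Zero-padded 6-point DFT provides frequency interpolation.

DFT_6([x, 0, ...]) = [4, -1.7321i, 1.0000+3.4641i, 6, 1.0000-3.4641i, 1.7321i]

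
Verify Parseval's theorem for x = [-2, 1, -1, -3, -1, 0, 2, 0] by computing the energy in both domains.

Time domain:
Σ|x[n]|² = |-2|² + |1|² + |-1|² + |-3|² + |-1|² + |0|² + |2|² + |0|² = 20.0000

Frequency domain:
(1/8)Σ|X[k]|² = (1/8)(|-4|² + |1.8284+4.4142i|² + |-4-4i|² + |-3.8284-1.5858i|² + |0|² + |-3.8284+1.5858i|² + |-4+4i|² + |1.8284-4.4142i|²) = (1/8)·160.0000 = 20.0000

Both sides agree, confirming Parseval's theorem.

Σ|x[n]|² = (1/N)Σ|X[k]|² = 20.0000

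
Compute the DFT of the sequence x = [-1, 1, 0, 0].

X[k] = Σ(n=0 to 3) x[n] · ω_4^(nk)
where ω_4 = e^(-2πi/4)

Computing each X[k]:
X[0] = 0
X[1] = -1-1i
X[2] = -2
X[3] = -1+1i

X = [0, -1-1i, -2, -1+1i]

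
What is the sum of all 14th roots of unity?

Sum of all nth roots of unity equals 0 for n > 1 (geometric series with r ≠ 1).

0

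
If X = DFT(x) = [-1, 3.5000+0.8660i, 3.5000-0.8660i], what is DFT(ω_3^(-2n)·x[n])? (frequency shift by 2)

Modulation property: DFT(ω_3^(-2n)·x[n]) = X[(k-2) mod 3], so circularly shift X by 2 positions.

X[k-2] = [3.5000+0.8660i, 3.5000-0.8660i, -1]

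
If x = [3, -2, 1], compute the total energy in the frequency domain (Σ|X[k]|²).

Parseval: Σ|x[n]|² = (1/N)Σ|X[k]|², so Σ|X[k]|² = N·Σ|x[n]|² = 3·14.0000

Σ|X[k]|² = N·Σ|x[n]|² = 3·14.0000 = 42.0000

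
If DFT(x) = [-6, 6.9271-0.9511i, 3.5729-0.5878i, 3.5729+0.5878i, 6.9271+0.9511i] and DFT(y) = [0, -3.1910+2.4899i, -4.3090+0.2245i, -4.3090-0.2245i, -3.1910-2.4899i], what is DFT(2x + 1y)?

By linearity: DFT(2x + 1y) = 2·DFT(x) + 1·DFT(y)
= 2·[-6, 6.9271-0.9511i, 3.5729-0.5878i, 3.5729+0.5878i, 6.9271+0.9511i] + 1·[0, -3.1910+2.4899i, -4.3090+0.2245i, -4.3090-0.2245i, -3.1910-2.4899i]

Computing element-wise:
Z[0] = 2·(-6) + 1·(0) = -12
Z[1] = 2·(6.9271-0.9511i) + 1·(-3.1910+2.4899i) = 10.6632+0.5877i
Z[2] = 2·(3.5729-0.5878i) + 1·(-4.3090+0.2245i) = 2.8368-0.9511i
Z[3] = 2·(3.5729+0.5878i) + 1·(-4.3090-0.2245i) = 2.8368+0.9511i
Z[4] = 2·(6.9271+0.9511i) + 1·(-3.1910-2.4899i) = 10.6632-0.5877i

DFT(2x + 1y) = 2·X + 1·Y = [-12, 10.6632+0.5877i, 2.8368-0.9511i, 2.8368+0.9511i, 10.6632-0.5877i]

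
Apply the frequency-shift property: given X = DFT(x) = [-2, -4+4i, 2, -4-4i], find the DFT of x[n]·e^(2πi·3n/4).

Modulation property: DFT(ω_4^(-3n)·x[n]) = X[(k-3) mod 4], so circularly shift X by 3 positions.

X[k-3] = [-4+4i, 2, -4-4i, -2]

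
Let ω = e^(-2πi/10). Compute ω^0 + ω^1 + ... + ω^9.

Sum of all nth roots of unity equals 0 for n > 1 (geometric series with r ≠ 1).

0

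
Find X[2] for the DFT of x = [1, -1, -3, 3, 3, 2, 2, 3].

X[2] = Σ(n=0 to 7) x[n] · ω_8^(2n) where ω_8 = e^(-2πi/8)
= (1)·ω_8^0 + (-1)·ω_8^2 + (-3)·ω_8^4 + (3)·ω_8^6 + (3)·ω_8^8 + (2)·ω_8^10 + (2)·ω_8^12 + (3)·ω_8^14

X[2] = 5+5i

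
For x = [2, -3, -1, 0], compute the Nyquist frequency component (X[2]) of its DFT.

X[2] = Σ(n=0 to 3) x[n] · ω_4^(2n) where ω_4 = e^(-2πi/4)
= (2)·ω_4^0 + (-3)·ω_4^2 + (-1)·ω_4^4 + (0)·ω_4^6

X[2] = 4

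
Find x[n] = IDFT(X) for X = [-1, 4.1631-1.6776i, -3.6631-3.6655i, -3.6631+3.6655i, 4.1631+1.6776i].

x[n] = (1/5) Σ(k=0 to 4) X[k] · e^(2πikn/5)

Computing each x[n]:
x[0] = 0
x[1] = 3
x[2] = -3
x[3] = -1
x[4] = 0

x = [0, 3, -3, -1, 0]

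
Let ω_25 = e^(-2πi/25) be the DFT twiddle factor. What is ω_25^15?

ω_25^15 = e^(-2πi·15/25)
= cos(-2π·15/25) + i·sin(-2π·15/25)
= cos(-30π/25) + i·sin(-30π/25)

ω_25^15 = cos(-30π/25) + i·sin(-30π/25) = -0.8090+0.5878i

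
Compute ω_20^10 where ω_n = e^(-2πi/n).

ω_20^10 = e^(-2πi·10/20)
= cos(-2π·10/20) + i·sin(-2π·10/20)
= cos(-20π/20) + i·sin(-20π/20)

ω_20^10 = cos(-20π/20) + i·sin(-20π/20) = -1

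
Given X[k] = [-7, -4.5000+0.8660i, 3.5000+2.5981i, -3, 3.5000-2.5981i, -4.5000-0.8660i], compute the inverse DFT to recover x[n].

x[n] = (1/6) Σ(k=0 to 5) X[k] · e^(2πikn/6)

Computing each x[n]:
x[0] = -2
x[1] = -3
x[2] = -1
x[3] = 2
x[4] = -2
x[5] = -1

x = [-2, -3, -1, 2, -2, -1]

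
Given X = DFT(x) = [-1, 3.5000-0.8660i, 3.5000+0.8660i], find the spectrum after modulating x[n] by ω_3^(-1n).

Modulation property: DFT(ω_3^(-1n)·x[n]) = X[(k-1) mod 3], so circularly shift X by 1 positions.

X[k-1] = [3.5000+0.8660i, -1, 3.5000-0.8660i]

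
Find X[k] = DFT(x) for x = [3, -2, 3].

X[k] = Σ(n=0 to 2) x[n] · ω_3^(nk)
where ω_3 = e^(-2πi/3)

Computing each X[k]:
X[0] = 4
X[1] = 2.5000+4.3301i
X[2] = 2.5000-4.3301i

X = [4, 2.5000+4.3301i, 2.5000-4.3301i]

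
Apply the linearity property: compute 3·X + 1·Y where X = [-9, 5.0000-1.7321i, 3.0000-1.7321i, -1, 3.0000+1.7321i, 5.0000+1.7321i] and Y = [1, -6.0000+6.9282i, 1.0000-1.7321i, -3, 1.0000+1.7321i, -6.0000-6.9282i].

By linearity: DFT(3x + 1y) = 3·DFT(x) + 1·DFT(y)
= 3·[-9, 5.0000-1.7321i, 3.0000-1.7321i, -1, 3.0000+1.7321i, 5.0000+1.7321i] + 1·[1, -6.0000+6.9282i, 1.0000-1.7321i, -3, 1.0000+1.7321i, -6.0000-6.9282i]

Computing element-wise:
Z[0] = 3·(-9) + 1·(1) = -26
Z[1] = 3·(5.0000-1.7321i) + 1·(-6.0000+6.9282i) = 9.0000+1.7319i
Z[2] = 3·(3.0000-1.7321i) + 1·(1.0000-1.7321i) = 10.0000-6.9284i
Z[3] = 3·(-1) + 1·(-3) = -6
Z[4] = 3·(3.0000+1.7321i) + 1·(1.0000+1.7321i) = 10.0000+6.9284i
Z[5] = 3·(5.0000+1.7321i) + 1·(-6.0000-6.9282i) = 9.0000-1.7319i

DFT(3x + 1y) = 3·X + 1·Y = [-26, 9.0000+1.7319i, 10.0000-6.9284i, -6, 10.0000+6.9284i, 9.0000-1.7319i]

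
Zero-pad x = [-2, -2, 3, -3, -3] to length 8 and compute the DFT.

Original 5-point DFT: [-7, -3.5451-4.4778i, 2.0451+5.1186i, 2.0451-5.1186i, -3.5451+4.4778i]
Zero-padded 8-point DFT provides frequency interpolation.

DFT_8([x, 0, ...]) = [-7, 1.7071+0.5355i, -8-1i, 0.2929+6.5355i, 3, 0.2929-6.5355i, -8+1i, 1.7071-0.5355i]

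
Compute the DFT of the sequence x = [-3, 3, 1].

X[k] = Σ(n=0 to 2) x[n] · ω_3^(nk)
where ω_3 = e^(-2πi/3)

Computing each X[k]:
X[0] = 1
X[1] = -5.0000-1.7321i
X[2] = -5.0000+1.7321i

X = [1, -5.0000-1.7321i, -5.0000+1.7321i]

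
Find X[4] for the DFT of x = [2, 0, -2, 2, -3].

X[4] = Σ(n=0 to 4) x[n] · ω_5^(4n) where ω_5 = e^(-2πi/5)
= (2)·ω_5^0 + (0)·ω_5^4 + (-2)·ω_5^8 + (2)·ω_5^12 + (-3)·ω_5^16

X[4] = 1.0729+0.5020i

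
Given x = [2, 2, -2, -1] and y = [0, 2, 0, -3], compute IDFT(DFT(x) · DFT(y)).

(x ⊛ y)[n] = Σ(m=0 to 3) x[m] · y[(n-m) mod 4]

Computing each output sample:
(x ⊛ y)[0] = -8
(x ⊛ y)[1] = 10
(x ⊛ y)[2] = 7
(x ⊛ y)[3] = -10

x ⊛ y = [-8, 10, 7, -10]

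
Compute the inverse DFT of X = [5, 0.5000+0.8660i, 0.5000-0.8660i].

x[n] = (1/3) Σ(k=0 to 2) X[k] · e^(2πikn/3)

Computing each x[n]:
x[0] = 2
x[1] = 1
x[2] = 2

x = [2, 1, 2]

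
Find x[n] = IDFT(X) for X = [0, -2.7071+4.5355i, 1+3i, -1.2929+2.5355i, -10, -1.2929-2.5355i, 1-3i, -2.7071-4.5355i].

x[n] = (1/8) Σ(k=0 to 7) X[k] · e^(2πikn/8)

Computing each x[n]:
x[0] = -2
x[1] = -1
x[2] = -2
x[3] = 1
x[4] = 0
x[5] = 2
x[6] = -1
x[7] = 3

x = [-2, -1, -2, 1, 0, 2, -1, 3]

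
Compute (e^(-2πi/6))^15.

Since ω_6^6 = 1, powers reduce modulo 6.
15 mod 6 = 3
So ω_6^15 = ω_6^3 = e^(-2πi·3/6)

ω_6^15 = ω_6^3 = -1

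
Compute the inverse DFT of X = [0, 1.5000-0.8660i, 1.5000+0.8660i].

x[n] = (1/3) Σ(k=0 to 2) X[k] · e^(2πikn/3)

Computing each x[n]:
x[0] = 1
x[1] = 0
x[2] = -1

x = [1, 0, -1]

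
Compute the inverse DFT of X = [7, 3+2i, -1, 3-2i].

x[n] = (1/4) Σ(k=0 to 3) X[k] · e^(2πikn/4)

Computing each x[n]:
x[0] = 3
x[1] = 1
x[2] = 0
x[3] = 3

x = [3, 1, 0, 3]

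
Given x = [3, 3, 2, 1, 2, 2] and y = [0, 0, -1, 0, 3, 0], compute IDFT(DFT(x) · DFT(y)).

(x ⊛ y)[n] = Σ(m=0 to 5) x[m] · y[(n-m) mod 6]

Computing each output sample:
(x ⊛ y)[0] = 4
(x ⊛ y)[1] = 1
(x ⊛ y)[2] = 3
(x ⊛ y)[3] = 3
(x ⊛ y)[4] = 7
(x ⊛ y)[5] = 8

x ⊛ y = [4, 1, 3, 3, 7, 8]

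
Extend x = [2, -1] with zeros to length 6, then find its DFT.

Original 2-point DFT: [1, 3]
Zero-padded 6-point DFT provides frequency interpolation.

DFT_6([x, 0, ...]) = [1, 1.5000+0.8660i, 2.5000+0.8660i, 3, 2.5000-0.8660i, 1.5000-0.8660i]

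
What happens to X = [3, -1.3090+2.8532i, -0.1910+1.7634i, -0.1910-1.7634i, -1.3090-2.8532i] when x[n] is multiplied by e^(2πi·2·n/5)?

Modulation property: DFT(ω_5^(-2n)·x[n]) = X[(k-2) mod 5], so circularly shift X by 2 positions.

X[k-2] = [-0.1910-1.7634i, -1.3090-2.8532i, 3, -1.3090+2.8532i, -0.1910+1.7634i]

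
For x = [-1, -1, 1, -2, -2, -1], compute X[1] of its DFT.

X[1] = Σ(n=0 to 5) x[n] · ω_6^(1n) where ω_6 = e^(-2πi/6)
= (-1)·ω_6^0 + (-1)·ω_6^1 + (1)·ω_6^2 + (-2)·ω_6^3 + (-2)·ω_6^4 + (-1)·ω_6^5

X[1] = 0.5000-2.5981i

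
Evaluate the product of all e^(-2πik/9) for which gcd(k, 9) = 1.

The primitive 9th roots of unity are ω_9^k for k coprime to 9: k ∈ {1, 2, 4, 5, 7, 8}
Their product equals the constant term of the cyclotomic polynomial Φ_9(x) up to sign.
For n ≥ 3, the product of all primitive nth roots of unity is 1. (For n=1 it is 1; for n=2 it is -1.)

1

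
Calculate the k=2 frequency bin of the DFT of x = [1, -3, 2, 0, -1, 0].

X[2] = Σ(n=0 to 5) x[n] · ω_6^(2n) where ω_6 = e^(-2πi/6)
= (1)·ω_6^0 + (-3)·ω_6^2 + (2)·ω_6^4 + (0)·ω_6^6 + (-1)·ω_6^8 + (0)·ω_6^10

X[2] = 2.0000+5.1962i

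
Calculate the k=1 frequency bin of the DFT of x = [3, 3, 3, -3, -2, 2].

X[1] = Σ(n=0 to 5) x[n] · ω_6^(1n) where ω_6 = e^(-2πi/6)
= (3)·ω_6^0 + (3)·ω_6^1 + (3)·ω_6^2 + (-3)·ω_6^3 + (-2)·ω_6^4 + (2)·ω_6^5

X[1] = 8.0000-5.1962i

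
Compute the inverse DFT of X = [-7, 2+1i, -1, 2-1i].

x[n] = (1/4) Σ(k=0 to 3) X[k] · e^(2πikn/4)

Computing each x[n]:
x[0] = -1
x[1] = -2
x[2] = -3
x[3] = -1

x = [-1, -2, -3, -1]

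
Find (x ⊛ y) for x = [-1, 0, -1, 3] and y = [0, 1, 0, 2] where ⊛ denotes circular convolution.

(x ⊛ y)[n] = Σ(m=0 to 3) x[m] · y[(n-m) mod 4]

Computing each output sample:
(x ⊛ y)[0] = 3
(x ⊛ y)[1] = -3
(x ⊛ y)[2] = 6
(x ⊛ y)[3] = -3

x ⊛ y = [3, -3, 6, -3]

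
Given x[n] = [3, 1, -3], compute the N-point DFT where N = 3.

X[k] = Σ(n=0 to 2) x[n] · ω_3^(nk)
where ω_3 = e^(-2πi/3)

Computing each X[k]:
X[0] = 1
X[1] = 4.0000-3.4641i
X[2] = 4.0000+3.4641i

X = [1, 4.0000-3.4641i, 4.0000+3.4641i]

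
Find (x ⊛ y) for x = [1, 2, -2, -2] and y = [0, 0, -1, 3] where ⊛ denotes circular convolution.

(x ⊛ y)[n] = Σ(m=0 to 3) x[m] · y[(n-m) mod 4]

Computing each output sample:
(x ⊛ y)[0] = 8
(x ⊛ y)[1] = -4
(x ⊛ y)[2] = -7
(x ⊛ y)[3] = 1

x ⊛ y = [8, -4, -7, 1]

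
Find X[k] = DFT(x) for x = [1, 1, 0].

X[k] = Σ(n=0 to 2) x[n] · ω_3^(nk)
where ω_3 = e^(-2πi/3)

Computing each X[k]:
X[0] = 2
X[1] = 0.5000-0.8660i
X[2] = 0.5000+0.8660i

X = [2, 0.5000-0.8660i, 0.5000+0.8660i]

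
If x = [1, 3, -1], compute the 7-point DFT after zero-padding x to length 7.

Original 3-point DFT: [3, -3.4641i, 3.4641i]
Zero-padded 7-point DFT provides frequency interpolation.

DFT_7([x, 0, ...]) = [3, 3.0930-1.3706i, 1.2334-3.3587i, -2.3264-2.0835i, -2.3264+2.0835i, 1.2334+3.3587i, 3.0930+1.3706i]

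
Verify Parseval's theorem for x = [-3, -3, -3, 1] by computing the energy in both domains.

Time domain:
Σ|x[n]|² = |-3|² + |-3|² + |-3|² + |1|² = 28.0000

Frequency domain:
(1/4)Σ|X[k]|² = (1/4)(|-8|² + |4i|² + |-4|² + |-4i|²) = (1/4)·112.0000 = 28.0000

Both sides agree, confirming Parseval's theorem.

Σ|x[n]|² = (1/N)Σ|X[k]|² = 28.0000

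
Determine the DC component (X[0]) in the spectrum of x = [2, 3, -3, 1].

X[0] = Σ(n=0 to 3) x[n] · ω_4^0 = Σ x[n]
= (2) + (3) + (-3) + (1)

X[0] = 3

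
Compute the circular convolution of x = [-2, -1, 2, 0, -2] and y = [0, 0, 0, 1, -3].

(x ⊛ y)[n] = Σ(m=0 to 4) x[m] · y[(n-m) mod 5]

Computing each output sample:
(x ⊛ y)[0] = 5
(x ⊛ y)[1] = -6
(x ⊛ y)[2] = -2
(x ⊛ y)[3] = 4
(x ⊛ y)[4] = 5

x ⊛ y = [5, -6, -2, 4, 5]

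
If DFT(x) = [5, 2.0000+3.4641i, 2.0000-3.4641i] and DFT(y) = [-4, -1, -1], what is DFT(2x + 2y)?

By linearity: DFT(2x + 2y) = 2·DFT(x) + 2·DFT(y)
= 2·[5, 2.0000+3.4641i, 2.0000-3.4641i] + 2·[-4, -1, -1]

Computing element-wise:
Z[0] = 2·(5) + 2·(-4) = 2
Z[1] = 2·(2.0000+3.4641i) + 2·(-1) = 2.0000+6.9282i
Z[2] = 2·(2.0000-3.4641i) + 2·(-1) = 2.0000-6.9282i

DFT(2x + 2y) = 2·X + 2·Y = [2, 2.0000+6.9282i, 2.0000-6.9282i]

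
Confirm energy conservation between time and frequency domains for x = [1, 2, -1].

Time domain:
Σ|x[n]|² = |1|² + |2|² + |-1|² = 6.0000

Frequency domain:
(1/3)Σ|X[k]|² = (1/3)(|2|² + |0.5000-2.5981i|² + |0.5000+2.5981i|²) = (1/3)·18.0000 = 6.0000

Both sides agree, confirming Parseval's theorem.

Σ|x[n]|² = (1/N)Σ|X[k]|² = 6.0000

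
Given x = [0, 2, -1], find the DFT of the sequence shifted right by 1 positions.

Time shift by 1: X_shifted[k] = ω_3^(1k) · X[k]
Shifted x = [-1, 0, 2]

DFT(x[n-1]) = [1, -2.0000+1.7321i, -2.0000-1.7321i]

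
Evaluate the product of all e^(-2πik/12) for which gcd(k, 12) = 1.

The primitive 12th roots of unity are ω_12^k for k coprime to 12: k ∈ {1, 5, 7, 11}
Their product equals the constant term of the cyclotomic polynomial Φ_12(x) up to sign.
For n ≥ 3, the product of all primitive nth roots of unity is 1. (For n=1 it is 1; for n=2 it is -1.)

1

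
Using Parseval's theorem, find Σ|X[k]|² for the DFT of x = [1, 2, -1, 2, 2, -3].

Parseval: Σ|x[n]|² = (1/N)Σ|X[k]|², so Σ|X[k]|² = N·Σ|x[n]|² = 6·23.0000

Σ|X[k]|² = N·Σ|x[n]|² = 6·23.0000 = 138.0000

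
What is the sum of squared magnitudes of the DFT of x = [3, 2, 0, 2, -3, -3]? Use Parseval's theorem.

Parseval: Σ|x[n]|² = (1/N)Σ|X[k]|², so Σ|X[k]|² = N·Σ|x[n]|² = 6·35.0000

Σ|X[k]|² = N·Σ|x[n]|² = 6·35.0000 = 210.0000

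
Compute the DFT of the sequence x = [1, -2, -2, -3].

X[k] = Σ(n=0 to 3) x[n] · ω_4^(nk)
where ω_4 = e^(-2πi/4)

Computing each X[k]:
X[0] = -6
X[1] = 3-1i
X[2] = 4
X[3] = 3+1i

X = [-6, 3-1i, 4, 3+1i]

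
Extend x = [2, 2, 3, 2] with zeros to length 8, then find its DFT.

Original 4-point DFT: [9, -1, 1, -1]
Zero-padded 8-point DFT provides frequency interpolation.

DFT_8([x, 0, ...]) = [9, 2.0000-5.8284i, -1, 2.0000+0.1716i, 1, 2.0000-0.1716i, -1, 2.0000+5.8284i]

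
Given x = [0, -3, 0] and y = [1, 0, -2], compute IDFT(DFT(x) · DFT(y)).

(x ⊛ y)[n] = Σ(m=0 to 2) x[m] · y[(n-m) mod 3]

Computing each output sample:
(x ⊛ y)[0] = 6
(x ⊛ y)[1] = -3
(x ⊛ y)[2] = 0

x ⊛ y = [6, -3, 0]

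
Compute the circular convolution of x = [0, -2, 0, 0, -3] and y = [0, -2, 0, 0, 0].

(x ⊛ y)[n] = Σ(m=0 to 4) x[m] · y[(n-m) mod 5]

Computing each output sample:
(x ⊛ y)[0] = 6
(x ⊛ y)[1] = 0
(x ⊛ y)[2] = 4
(x ⊛ y)[3] = 0
(x ⊛ y)[4] = 0

x ⊛ y = [6, 0, 4, 0, 0]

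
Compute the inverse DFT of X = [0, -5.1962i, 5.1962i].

x[n] = (1/3) Σ(k=0 to 2) X[k] · e^(2πikn/3)

Computing each x[n]:
x[0] = 0
x[1] = 3
x[2] = -3

x = [0, 3, -3]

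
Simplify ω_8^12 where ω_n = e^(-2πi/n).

Since ω_8^8 = 1, powers reduce modulo 8.
12 mod 8 = 4
So ω_8^12 = ω_8^4 = e^(-2πi·4/8)

ω_8^12 = ω_8^4 = -1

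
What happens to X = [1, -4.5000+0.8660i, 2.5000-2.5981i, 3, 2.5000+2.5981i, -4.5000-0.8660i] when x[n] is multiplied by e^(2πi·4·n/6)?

Modulation property: DFT(ω_6^(-4n)·x[n]) = X[(k-4) mod 6], so circularly shift X by 4 positions.

X[k-4] = [2.5000-2.5981i, 3, 2.5000+2.5981i, -4.5000-0.8660i, 1, -4.5000+0.8660i]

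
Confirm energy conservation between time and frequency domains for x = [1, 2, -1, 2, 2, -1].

Time domain:
Σ|x[n]|² = |1|² + |2|² + |-1|² + |2|² + |2|² + |-1|² = 15.0000

Frequency domain:
(1/6)Σ|X[k]|² = (1/6)(|5|² + |-1|² + |2.0000-5.1962i|² + |-1|² + |2.0000+5.1962i|² + |-1|²) = (1/6)·90.0000 = 15.0000

Both sides agree, confirming Parseval's theorem.

Σ|x[n]|² = (1/N)Σ|X[k]|² = 15.0000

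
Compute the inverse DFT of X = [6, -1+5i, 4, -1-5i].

x[n] = (1/4) Σ(k=0 to 3) X[k] · e^(2πikn/4)

Computing each x[n]:
x[0] = 2
x[1] = -2
x[2] = 3
x[3] = 3

x = [2, -2, 3, 3]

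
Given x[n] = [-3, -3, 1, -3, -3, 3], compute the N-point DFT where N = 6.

X[k] = Σ(n=0 to 5) x[n] · ω_6^(nk)
where ω_6 = e^(-2πi/6)

Computing each X[k]:
X[0] = -8
X[1] = 1.0000+1.7321i
X[2] = -5.0000+8.6603i
X[3] = -2
X[4] = -5.0000-8.6603i
X[5] = 1.0000-1.7321i

X = [-8, 1.0000+1.7321i, -5.0000+8.6603i, -2, -5.0000-8.6603i, 1.0000-1.7321i]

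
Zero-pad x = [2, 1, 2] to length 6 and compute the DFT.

Original 3-point DFT: [5, 0.5000+0.8660i, 0.5000-0.8660i]
Zero-padded 6-point DFT provides frequency interpolation.

DFT_6([x, 0, ...]) = [5, 1.5000-2.5981i, 0.5000+0.8660i, 3, 0.5000-0.8660i, 1.5000+2.5981i]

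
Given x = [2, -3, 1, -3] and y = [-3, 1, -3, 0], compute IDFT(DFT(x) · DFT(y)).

(x ⊛ y)[n] = Σ(m=0 to 3) x[m] · y[(n-m) mod 4]

Computing each output sample:
(x ⊛ y)[0] = -12
(x ⊛ y)[1] = 20
(x ⊛ y)[2] = -12
(x ⊛ y)[3] = 19

x ⊛ y = [-12, 20, -12, 19]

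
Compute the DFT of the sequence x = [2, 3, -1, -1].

X[k] = Σ(n=0 to 3) x[n] · ω_4^(nk)
where ω_4 = e^(-2πi/4)

Computing each X[k]:
X[0] = 3
X[1] = 3-4i
X[2] = -1
X[3] = 3+4i

X = [3, 3-4i, -1, 3+4i]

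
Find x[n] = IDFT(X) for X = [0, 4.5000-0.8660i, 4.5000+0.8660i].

x[n] = (1/3) Σ(k=0 to 2) X[k] · e^(2πikn/3)

Computing each x[n]:
x[0] = 3
x[1] = -1
x[2] = -2

x = [3, -1, -2]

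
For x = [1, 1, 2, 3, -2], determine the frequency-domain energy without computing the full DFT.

Parseval: Σ|x[n]|² = (1/N)Σ|X[k]|², so Σ|X[k]|² = N·Σ|x[n]|² = 5·19.0000

Σ|X[k]|² = N·Σ|x[n]|² = 5·19.0000 = 95.0000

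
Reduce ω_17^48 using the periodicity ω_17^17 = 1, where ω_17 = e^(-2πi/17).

Since ω_17^17 = 1, powers reduce modulo 17.
48 mod 17 = 14
So ω_17^48 = ω_17^14 = e^(-2πi·14/17)

ω_17^48 = ω_17^14 = 0.4457+0.8952i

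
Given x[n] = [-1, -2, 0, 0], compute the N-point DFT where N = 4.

X[k] = Σ(n=0 to 3) x[n] · ω_4^(nk)
where ω_4 = e^(-2πi/4)

Computing each X[k]:
X[0] = -3
X[1] = -1+2i
X[2] = 1
X[3] = -1-2i

X = [-3, -1+2i, 1, -1-2i]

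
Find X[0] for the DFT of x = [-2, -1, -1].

X[0] = Σ(n=0 to 2) x[n] · ω_3^0 = Σ x[n]
= (-2) + (-1) + (-1)

X[0] = -4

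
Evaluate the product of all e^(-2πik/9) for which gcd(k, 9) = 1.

The primitive 9th roots of unity are ω_9^k for k coprime to 9: k ∈ {1, 2, 4, 5, 7, 8}
Their product equals the constant term of the cyclotomic polynomial Φ_9(x) up to sign.
For n ≥ 3, the product of all primitive nth roots of unity is 1. (For n=1 it is 1; for n=2 it is -1.)

1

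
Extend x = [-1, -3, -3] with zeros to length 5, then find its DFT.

Original 3-point DFT: [-7, 2, 2]
Zero-padded 5-point DFT provides frequency interpolation.

DFT_5([x, 0, ...]) = [-7, 0.5000+4.6165i, 0.5000-1.0898i, 0.5000+1.0898i, 0.5000-4.6165i]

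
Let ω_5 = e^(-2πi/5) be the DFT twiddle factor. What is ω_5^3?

ω_5^3 = e^(-2πi·3/5)
= cos(-2π·3/5) + i·sin(-2π·3/5)
= cos(-6π/5) + i·sin(-6π/5)

ω_5^3 = cos(-6π/5) + i·sin(-6π/5) = -0.8090+0.5878i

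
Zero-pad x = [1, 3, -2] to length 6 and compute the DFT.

Original 3-point DFT: [2, 0.5000-4.3301i, 0.5000+4.3301i]
Zero-padded 6-point DFT provides frequency interpolation.

DFT_6([x, 0, ...]) = [2, 3.5000-0.8660i, 0.5000-4.3301i, -4, 0.5000+4.3301i, 3.5000+0.8660i]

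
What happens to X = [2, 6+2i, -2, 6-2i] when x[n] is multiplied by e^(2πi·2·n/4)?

Modulation property: DFT(ω_4^(-2n)·x[n]) = X[(k-2) mod 4], so circularly shift X by 2 positions.

X[k-2] = [-2, 6-2i, 2, 6+2i]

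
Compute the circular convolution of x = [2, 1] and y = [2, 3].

(x ⊛ y)[n] = Σ(m=0 to 1) x[m] · y[(n-m) mod 2]

Computing each output sample:
(x ⊛ y)[0] = 7
(x ⊛ y)[1] = 8

x ⊛ y = [7, 8]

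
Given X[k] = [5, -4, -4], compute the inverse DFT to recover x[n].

x[n] = (1/3) Σ(k=0 to 2) X[k] · e^(2πikn/3)

Computing each x[n]:
x[0] = -1
x[1] = 3
x[2] = 3

x = [-1, 3, 3]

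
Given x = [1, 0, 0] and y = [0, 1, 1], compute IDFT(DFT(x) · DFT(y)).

(x ⊛ y)[n] = Σ(m=0 to 2) x[m] · y[(n-m) mod 3]

Computing each output sample:
(x ⊛ y)[0] = 0
(x ⊛ y)[1] = 1
(x ⊛ y)[2] = 1

x ⊛ y = [0, 1, 1]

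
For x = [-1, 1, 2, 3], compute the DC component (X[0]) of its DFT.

X[0] = Σ(n=0 to 3) x[n] · ω_4^0 = Σ x[n]
= (-1) + (1) + (2) + (3)

X[0] = 5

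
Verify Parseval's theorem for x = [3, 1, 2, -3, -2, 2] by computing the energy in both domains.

Time domain:
Σ|x[n]|² = |3|² + |1|² + |2|² + |-3|² + |-2|² + |2|² = 31.0000

Frequency domain:
(1/6)Σ|X[k]|² = (1/6)(|3|² + |7.5000-2.5981i|² + |-1.5000+4.3301i|² + |3|² + |-1.5000-4.3301i|² + |7.5000+2.5981i|²) = (1/6)·186.0000 = 31.0000

Both sides agree, confirming Parseval's theorem.

Σ|x[n]|² = (1/N)Σ|X[k]|² = 31.0000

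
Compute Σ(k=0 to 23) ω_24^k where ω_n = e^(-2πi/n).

Sum of all nth roots of unity equals 0 for n > 1 (geometric series with r ≠ 1).

0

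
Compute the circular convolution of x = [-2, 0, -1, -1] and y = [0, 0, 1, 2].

(x ⊛ y)[n] = Σ(m=0 to 3) x[m] · y[(n-m) mod 4]

Computing each output sample:
(x ⊛ y)[0] = -1
(x ⊛ y)[1] = -3
(x ⊛ y)[2] = -4
(x ⊛ y)[3] = -4

x ⊛ y = [-1, -3, -4, -4]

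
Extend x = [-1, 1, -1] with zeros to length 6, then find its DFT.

Original 3-point DFT: [-1, -1.0000-1.7321i, -1.0000+1.7321i]
Zero-padded 6-point DFT provides frequency interpolation.

DFT_6([x, 0, ...]) = [-1, 0, -1.0000-1.7321i, -3, -1.0000+1.7321i, 0]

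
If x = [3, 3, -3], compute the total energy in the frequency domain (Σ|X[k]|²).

Parseval: Σ|x[n]|² = (1/N)Σ|X[k]|², so Σ|X[k]|² = N·Σ|x[n]|² = 3·27.0000

Σ|X[k]|² = N·Σ|x[n]|² = 3·27.0000 = 81.0000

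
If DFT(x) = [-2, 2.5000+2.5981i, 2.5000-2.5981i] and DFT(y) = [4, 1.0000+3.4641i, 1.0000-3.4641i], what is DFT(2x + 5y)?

By linearity: DFT(2x + 5y) = 2·DFT(x) + 5·DFT(y)
= 2·[-2, 2.5000+2.5981i, 2.5000-2.5981i] + 5·[4, 1.0000+3.4641i, 1.0000-3.4641i]

Computing element-wise:
Z[0] = 2·(-2) + 5·(4) = 16
Z[1] = 2·(2.5000+2.5981i) + 5·(1.0000+3.4641i) = 10.0000+22.5167i
Z[2] = 2·(2.5000-2.5981i) + 5·(1.0000-3.4641i) = 10.0000-22.5167i

DFT(2x + 5y) = 2·X + 5·Y = [16, 10.0000+22.5167i, 10.0000-22.5167i]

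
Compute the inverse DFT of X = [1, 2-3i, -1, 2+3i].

x[n] = (1/4) Σ(k=0 to 3) X[k] · e^(2πikn/4)

Computing each x[n]:
x[0] = 1
x[1] = 2
x[2] = -1
x[3] = -1

x = [1, 2, -1, -1]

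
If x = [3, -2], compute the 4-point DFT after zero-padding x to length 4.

Original 2-point DFT: [1, 5]
Zero-padded 4-point DFT provides frequency interpolation.

DFT_4([x, 0, ...]) = [1, 3+2i, 5, 3-2i]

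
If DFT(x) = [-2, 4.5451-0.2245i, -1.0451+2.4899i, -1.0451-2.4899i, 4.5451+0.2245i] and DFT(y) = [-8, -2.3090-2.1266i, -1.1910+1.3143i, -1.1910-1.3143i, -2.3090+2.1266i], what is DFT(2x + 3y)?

By linearity: DFT(2x + 3y) = 2·DFT(x) + 3·DFT(y)
= 2·[-2, 4.5451-0.2245i, -1.0451+2.4899i, -1.0451-2.4899i, 4.5451+0.2245i] + 3·[-8, -2.3090-2.1266i, -1.1910+1.3143i, -1.1910-1.3143i, -2.3090+2.1266i]

Computing element-wise:
Z[0] = 2·(-2) + 3·(-8) = -28
Z[1] = 2·(4.5451-0.2245i) + 3·(-2.3090-2.1266i) = 2.1632-6.8288i
Z[2] = 2·(-1.0451+2.4899i) + 3·(-1.1910+1.3143i) = -5.6632+8.9227i
Z[3] = 2·(-1.0451-2.4899i) + 3·(-1.1910-1.3143i) = -5.6632-8.9227i
Z[4] = 2·(4.5451+0.2245i) + 3·(-2.3090+2.1266i) = 2.1632+6.8288i

DFT(2x + 3y) = 2·X + 3·Y = [-28, 2.1632-6.8288i, -5.6632+8.9227i, -5.6632-8.9227i, 2.1632+6.8288i]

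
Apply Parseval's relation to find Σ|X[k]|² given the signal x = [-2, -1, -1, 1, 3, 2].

Parseval: Σ|x[n]|² = (1/N)Σ|X[k]|², so Σ|X[k]|² = N·Σ|x[n]|² = 6·20.0000

Σ|X[k]|² = N·Σ|x[n]|² = 6·20.0000 = 120.0000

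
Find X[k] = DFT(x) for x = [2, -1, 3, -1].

X[k] = Σ(n=0 to 3) x[n] · ω_4^(nk)
where ω_4 = e^(-2πi/4)

Computing each X[k]:
X[0] = 3
X[1] = -1
X[2] = 7
X[3] = -1

X = [3, -1, 7, -1]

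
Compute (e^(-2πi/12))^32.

Since ω_12^12 = 1, powers reduce modulo 12.
32 mod 12 = 8
So ω_12^32 = ω_12^8 = e^(-2πi·8/12)

ω_12^32 = ω_12^8 = -0.5000+0.8660i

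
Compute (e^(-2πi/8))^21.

Since ω_8^8 = 1, powers reduce modulo 8.
21 mod 8 = 5
So ω_8^21 = ω_8^5 = e^(-2πi·5/8)

ω_8^21 = ω_8^5 = -0.7071+0.7071i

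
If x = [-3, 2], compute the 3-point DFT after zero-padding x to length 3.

Original 2-point DFT: [-1, -5]
Zero-padded 3-point DFT provides frequency interpolation.

DFT_3([x, 0, ...]) = [-1, -4.0000-1.7321i, -4.0000+1.7321i]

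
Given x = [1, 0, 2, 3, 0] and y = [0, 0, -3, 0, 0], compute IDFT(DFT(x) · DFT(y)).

(x ⊛ y)[n] = Σ(m=0 to 4) x[m] · y[(n-m) mod 5]

Computing each output sample:
(x ⊛ y)[0] = -9
(x ⊛ y)[1] = 0
(x ⊛ y)[2] = -3
(x ⊛ y)[3] = 0
(x ⊛ y)[4] = -6

x ⊛ y = [-9, 0, -3, 0, -6]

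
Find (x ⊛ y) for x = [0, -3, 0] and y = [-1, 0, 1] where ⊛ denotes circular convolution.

(x ⊛ y)[n] = Σ(m=0 to 2) x[m] · y[(n-m) mod 3]

Computing each output sample:
(x ⊛ y)[0] = -3
(x ⊛ y)[1] = 3
(x ⊛ y)[2] = 0

x ⊛ y = [-3, 3, 0]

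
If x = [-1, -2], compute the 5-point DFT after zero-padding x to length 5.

Original 2-point DFT: [-3, 1]
Zero-padded 5-point DFT provides frequency interpolation.

DFT_5([x, 0, ...]) = [-3, -1.6180+1.9021i, 0.6180+1.1756i, 0.6180-1.1756i, -1.6180-1.9021i]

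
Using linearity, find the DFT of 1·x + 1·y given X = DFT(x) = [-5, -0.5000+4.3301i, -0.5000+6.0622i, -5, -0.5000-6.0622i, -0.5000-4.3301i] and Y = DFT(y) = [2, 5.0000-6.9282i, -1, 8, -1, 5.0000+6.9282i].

By linearity: DFT(1x + 1y) = 1·DFT(x) + 1·DFT(y)
= 1·[-5, -0.5000+4.3301i, -0.5000+6.0622i, -5, -0.5000-6.0622i, -0.5000-4.3301i] + 1·[2, 5.0000-6.9282i, -1, 8, -1, 5.0000+6.9282i]

Computing element-wise:
Z[0] = 1·(-5) + 1·(2) = -3
Z[1] = 1·(-0.5000+4.3301i) + 1·(5.0000-6.9282i) = 4.5000-2.5981i
Z[2] = 1·(-0.5000+6.0622i) + 1·(-1) = -1.5000+6.0622i
Z[3] = 1·(-5) + 1·(8) = 3
Z[4] = 1·(-0.5000-6.0622i) + 1·(-1) = -1.5000-6.0622i
Z[5] = 1·(-0.5000-4.3301i) + 1·(5.0000+6.9282i) = 4.5000+2.5981i

DFT(1x + 1y) = 1·X + 1·Y = [-3, 4.5000-2.5981i, -1.5000+6.0622i, 3, -1.5000-6.0622i, 4.5000+2.5981i]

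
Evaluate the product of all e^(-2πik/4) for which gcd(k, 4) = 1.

The primitive 4th roots of unity are ω_4^k for k coprime to 4: k ∈ {1, 3}
Their product equals the constant term of the cyclotomic polynomial Φ_4(x) up to sign.
For n ≥ 3, the product of all primitive nth roots of unity is 1. (For n=1 it is 1; for n=2 it is -1.)

1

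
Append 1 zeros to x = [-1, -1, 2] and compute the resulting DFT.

Original 3-point DFT: [0, -1.5000+2.5981i, -1.5000-2.5981i]
Zero-padded 4-point DFT provides frequency interpolation.

DFT_4([x, 0, ...]) = [0, -3+1i, 2, -3-1i]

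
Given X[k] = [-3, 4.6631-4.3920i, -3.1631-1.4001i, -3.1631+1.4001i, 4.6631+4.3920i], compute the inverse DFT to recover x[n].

x[n] = (1/5) Σ(k=0 to 4) X[k] · e^(2πikn/5)

Computing each x[n]:
x[0] = 0
x[1] = 3
x[2] = -2
x[3] = -3
x[4] = -1

x = [0, 3, -2, -3, -1]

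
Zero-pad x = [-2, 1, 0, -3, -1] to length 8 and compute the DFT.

Original 5-point DFT: [-5, 0.4271-3.6655i, -2.9271+1.6776i, -2.9271-1.6776i, 0.4271+3.6655i]
Zero-padded 8-point DFT provides frequency interpolation.

DFT_8([x, 0, ...]) = [-5, 1.8284+1.4142i, -3-4i, -3.8284+1.4142i, -1, -3.8284-1.4142i, -3+4i, 1.8284-1.4142i]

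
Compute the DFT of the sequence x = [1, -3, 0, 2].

X[k] = Σ(n=0 to 3) x[n] · ω_4^(nk)
where ω_4 = e^(-2πi/4)

Computing each X[k]:
X[0] = 0
X[1] = 1+5i
X[2] = 2
X[3] = 1-5i

X = [0, 1+5i, 2, 1-5i]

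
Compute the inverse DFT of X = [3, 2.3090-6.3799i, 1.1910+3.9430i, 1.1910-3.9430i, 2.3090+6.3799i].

x[n] = (1/5) Σ(k=0 to 4) X[k] · e^(2πikn/5)

Computing each x[n]:
x[0] = 2
x[1] = 2
x[2] = 3
x[3] = -3
x[4] = -1

x = [2, 2, 3, -3, -1]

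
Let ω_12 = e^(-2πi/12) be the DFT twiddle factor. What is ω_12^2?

ω_12^2 = e^(-2πi·2/12)
= cos(-2π·2/12) + i·sin(-2π·2/12)
= cos(-4π/12) + i·sin(-4π/12)

ω_12^2 = cos(-4π/12) + i·sin(-4π/12) = 0.5000-0.8660i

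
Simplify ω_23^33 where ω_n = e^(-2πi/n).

Since ω_23^23 = 1, powers reduce modulo 23.
33 mod 23 = 10
So ω_23^33 = ω_23^10 = e^(-2πi·10/23)

ω_23^33 = ω_23^10 = -0.9172-0.3984i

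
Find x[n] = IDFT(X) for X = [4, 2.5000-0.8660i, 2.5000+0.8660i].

x[n] = (1/3) Σ(k=0 to 2) X[k] · e^(2πikn/3)

Computing each x[n]:
x[0] = 3
x[1] = 1
x[2] = 0

x = [3, 1, 0]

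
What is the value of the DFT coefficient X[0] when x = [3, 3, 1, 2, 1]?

X[0] = Σ(n=0 to 4) x[n] · ω_5^0 = Σ x[n]
= (3) + (3) + (1) + (2) + (1)

X[0] = 10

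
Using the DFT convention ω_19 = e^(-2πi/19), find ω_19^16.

ω_19^16 = e^(-2πi·16/19)
= cos(-2π·16/19) + i·sin(-2π·16/19)
= cos(-32π/19) + i·sin(-32π/19)

ω_19^16 = cos(-32π/19) + i·sin(-32π/19) = 0.5469+0.8372i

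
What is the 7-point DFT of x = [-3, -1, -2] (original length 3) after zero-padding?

Original 3-point DFT: [-6, -1.5000-0.8660i, -1.5000+0.8660i]
Zero-padded 7-point DFT provides frequency interpolation.

DFT_7([x, 0, ...]) = [-6, -3.1784+2.7317i, -0.9755+0.1072i, -3.3460-1.1298i, -3.3460+1.1298i, -0.9755-0.1072i, -3.1784-2.7317i]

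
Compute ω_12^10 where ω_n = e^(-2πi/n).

ω_12^10 = e^(-2πi·10/12)
= cos(-2π·10/12) + i·sin(-2π·10/12)
= cos(-20π/12) + i·sin(-20π/12)

ω_12^10 = cos(-20π/12) + i·sin(-20π/12) = 0.5000+0.8660i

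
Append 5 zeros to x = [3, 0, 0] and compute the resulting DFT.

Original 3-point DFT: [3, 3, 3]
Zero-padded 8-point DFT provides frequency interpolation.

DFT_8([x, 0, ...]) = [3, 3, 3, 3, 3, 3, 3, 3]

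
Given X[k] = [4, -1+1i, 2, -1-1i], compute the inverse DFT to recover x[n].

x[n] = (1/4) Σ(k=0 to 3) X[k] · e^(2πikn/4)

Computing each x[n]:
x[0] = 1
x[1] = 0
x[2] = 2
x[3] = 1

x = [1, 0, 2, 1]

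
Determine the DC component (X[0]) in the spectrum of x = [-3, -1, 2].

X[0] = Σ(n=0 to 2) x[n] · ω_3^0 = Σ x[n]
= (-3) + (-1) + (2)

X[0] = -2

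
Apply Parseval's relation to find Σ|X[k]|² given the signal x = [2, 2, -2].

Parseval: Σ|x[n]|² = (1/N)Σ|X[k]|², so Σ|X[k]|² = N·Σ|x[n]|² = 3·12.0000

Σ|X[k]|² = N·Σ|x[n]|² = 3·12.0000 = 36.0000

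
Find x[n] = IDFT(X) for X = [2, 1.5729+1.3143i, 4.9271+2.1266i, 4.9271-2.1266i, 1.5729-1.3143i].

x[n] = (1/5) Σ(k=0 to 4) X[k] · e^(2πikn/5)

Computing each x[n]:
x[0] = 3
x[1] = -2
x[2] = 1
x[3] = 0
x[4] = 0

x = [3, -2, 1, 0, 0]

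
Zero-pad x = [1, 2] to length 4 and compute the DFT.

Original 2-point DFT: [3, -1]
Zero-padded 4-point DFT provides frequency interpolation.

DFT_4([x, 0, ...]) = [3, 1-2i, -1, 1+2i]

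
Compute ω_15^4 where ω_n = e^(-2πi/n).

ω_15^4 = e^(-2πi·4/15)
= cos(-2π·4/15) + i·sin(-2π·4/15)
= cos(-8π/15) + i·sin(-8π/15)

ω_15^4 = cos(-8π/15) + i·sin(-8π/15) = -0.1045-0.9945i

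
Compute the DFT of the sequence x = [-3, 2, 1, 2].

X[k] = Σ(n=0 to 3) x[n] · ω_4^(nk)
where ω_4 = e^(-2πi/4)

Computing each X[k]:
X[0] = 2
X[1] = -4
X[2] = -6
X[3] = -4

X = [2, -4, -6, -4]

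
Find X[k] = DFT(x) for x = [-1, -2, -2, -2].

X[k] = Σ(n=0 to 3) x[n] · ω_4^(nk)
where ω_4 = e^(-2πi/4)

Computing each X[k]:
X[0] = -7
X[1] = 1
X[2] = 1
X[3] = 1

X = [-7, 1, 1, 1]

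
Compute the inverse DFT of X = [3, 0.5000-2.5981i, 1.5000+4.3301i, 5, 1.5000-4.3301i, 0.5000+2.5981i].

x[n] = (1/6) Σ(k=0 to 5) X[k] · e^(2πikn/6)

Computing each x[n]:
x[0] = 2
x[1] = -1
x[2] = 3
x[3] = 0
x[4] = -1
x[5] = 0

x = [2, -1, 3, 0, -1, 0]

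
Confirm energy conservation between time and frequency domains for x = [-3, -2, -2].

Time domain:
Σ|x[n]|² = |-3|² + |-2|² + |-2|² = 17.0000

Frequency domain:
(1/3)Σ|X[k]|² = (1/3)(|-7|² + |-1|² + |-1|²) = (1/3)·51.0000 = 17.0000

Both sides agree, confirming Parseval's theorem.

Σ|x[n]|² = (1/N)Σ|X[k]|² = 17.0000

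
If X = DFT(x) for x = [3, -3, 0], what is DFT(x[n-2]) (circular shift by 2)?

Time shift by 2: X_shifted[k] = ω_3^(2k) · X[k]
Shifted x = [-3, 0, 3]

DFT(x[n-2]) = [0, -4.5000+2.5981i, -4.5000-2.5981i]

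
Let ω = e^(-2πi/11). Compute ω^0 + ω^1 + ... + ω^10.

Sum of all nth roots of unity equals 0 for n > 1 (geometric series with r ≠ 1).

0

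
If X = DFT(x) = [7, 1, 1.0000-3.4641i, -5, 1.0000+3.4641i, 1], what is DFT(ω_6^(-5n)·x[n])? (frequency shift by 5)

Modulation property: DFT(ω_6^(-5n)·x[n]) = X[(k-5) mod 6], so circularly shift X by 5 positions.

X[k-5] = [1, 1.0000-3.4641i, -5, 1.0000+3.4641i, 1, 7]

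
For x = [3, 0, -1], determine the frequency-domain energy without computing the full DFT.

Parseval: Σ|x[n]|² = (1/N)Σ|X[k]|², so Σ|X[k]|² = N·Σ|x[n]|² = 3·10.0000

Σ|X[k]|² = N·Σ|x[n]|² = 3·10.0000 = 30.0000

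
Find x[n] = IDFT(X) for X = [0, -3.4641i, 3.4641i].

x[n] = (1/3) Σ(k=0 to 2) X[k] · e^(2πikn/3)

Computing each x[n]:
x[0] = 0
x[1] = 2
x[2] = -2

x = [0, 2, -2]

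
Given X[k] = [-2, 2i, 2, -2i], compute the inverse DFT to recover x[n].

x[n] = (1/4) Σ(k=0 to 3) X[k] · e^(2πikn/4)

Computing each x[n]:
x[0] = 0
x[1] = -2
x[2] = 0
x[3] = 0

x = [0, -2, 0, 0]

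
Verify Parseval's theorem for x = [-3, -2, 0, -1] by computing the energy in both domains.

Time domain:
Σ|x[n]|² = |-3|² + |-2|² + |0|² + |-1|² = 14.0000

Frequency domain:
(1/4)Σ|X[k]|² = (1/4)(|-6|² + |-3+1i|² + |0|² + |-3-1i|²) = (1/4)·56.0000 = 14.0000

Both sides agree, confirming Parseval's theorem.

Σ|x[n]|² = (1/N)Σ|X[k]|² = 14.0000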